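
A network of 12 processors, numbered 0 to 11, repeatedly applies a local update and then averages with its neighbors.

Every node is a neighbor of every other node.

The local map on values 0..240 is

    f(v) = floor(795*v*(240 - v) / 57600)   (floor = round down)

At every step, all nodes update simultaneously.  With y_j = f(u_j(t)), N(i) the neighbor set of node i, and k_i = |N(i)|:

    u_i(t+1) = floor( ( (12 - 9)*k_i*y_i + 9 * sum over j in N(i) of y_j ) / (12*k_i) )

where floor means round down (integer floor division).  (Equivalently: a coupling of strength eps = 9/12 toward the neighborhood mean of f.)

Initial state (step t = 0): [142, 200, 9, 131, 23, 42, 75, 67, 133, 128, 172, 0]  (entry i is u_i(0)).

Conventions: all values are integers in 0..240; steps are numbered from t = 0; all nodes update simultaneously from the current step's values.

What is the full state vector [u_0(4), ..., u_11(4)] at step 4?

Simulating step by step:
t=0: [142, 200, 9, 131, 23, 42, 75, 67, 133, 128, 172, 0]
t=1: [143, 128, 113, 144, 120, 129, 139, 137, 144, 144, 137, 108]
t=2: [193, 194, 194, 193, 194, 194, 193, 194, 193, 193, 194, 194]
t=3: [124, 123, 123, 124, 123, 123, 124, 123, 124, 124, 123, 123]
t=4: [198, 198, 198, 198, 198, 198, 198, 198, 198, 198, 198, 198]

Answer: [198, 198, 198, 198, 198, 198, 198, 198, 198, 198, 198, 198]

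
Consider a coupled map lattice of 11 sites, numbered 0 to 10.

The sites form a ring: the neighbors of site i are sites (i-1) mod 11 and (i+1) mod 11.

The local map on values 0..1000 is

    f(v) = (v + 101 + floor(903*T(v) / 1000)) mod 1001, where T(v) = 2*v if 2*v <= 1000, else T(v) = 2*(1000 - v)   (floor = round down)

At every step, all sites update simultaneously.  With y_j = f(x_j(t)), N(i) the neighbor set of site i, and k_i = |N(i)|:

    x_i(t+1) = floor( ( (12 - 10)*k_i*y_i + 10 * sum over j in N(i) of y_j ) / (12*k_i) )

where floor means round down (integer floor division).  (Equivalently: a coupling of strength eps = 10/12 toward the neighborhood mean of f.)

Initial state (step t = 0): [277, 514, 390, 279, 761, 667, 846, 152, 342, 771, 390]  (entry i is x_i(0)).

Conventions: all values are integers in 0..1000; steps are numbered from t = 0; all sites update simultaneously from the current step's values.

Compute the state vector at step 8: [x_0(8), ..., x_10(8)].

Answer: [422, 373, 412, 528, 682, 807, 888, 551, 615, 318, 459]

Derivation:
t=0: [277, 514, 390, 279, 761, 667, 846, 152, 342, 771, 390]
t=1: [431, 528, 604, 349, 569, 276, 410, 205, 347, 152, 516]
t=2: [455, 383, 302, 374, 472, 436, 687, 247, 513, 322, 430]
t=3: [262, 580, 292, 596, 267, 377, 524, 484, 414, 333, 208]
t=4: [606, 804, 512, 808, 384, 581, 336, 386, 248, 399, 476]
t=5: [357, 422, 295, 321, 317, 164, 265, 379, 300, 549, 337]
t=6: [153, 476, 273, 799, 398, 857, 442, 771, 417, 488, 242]
t=7: [594, 654, 434, 494, 234, 267, 264, 301, 358, 515, 546]
t=8: [422, 373, 412, 528, 682, 807, 888, 551, 615, 318, 459]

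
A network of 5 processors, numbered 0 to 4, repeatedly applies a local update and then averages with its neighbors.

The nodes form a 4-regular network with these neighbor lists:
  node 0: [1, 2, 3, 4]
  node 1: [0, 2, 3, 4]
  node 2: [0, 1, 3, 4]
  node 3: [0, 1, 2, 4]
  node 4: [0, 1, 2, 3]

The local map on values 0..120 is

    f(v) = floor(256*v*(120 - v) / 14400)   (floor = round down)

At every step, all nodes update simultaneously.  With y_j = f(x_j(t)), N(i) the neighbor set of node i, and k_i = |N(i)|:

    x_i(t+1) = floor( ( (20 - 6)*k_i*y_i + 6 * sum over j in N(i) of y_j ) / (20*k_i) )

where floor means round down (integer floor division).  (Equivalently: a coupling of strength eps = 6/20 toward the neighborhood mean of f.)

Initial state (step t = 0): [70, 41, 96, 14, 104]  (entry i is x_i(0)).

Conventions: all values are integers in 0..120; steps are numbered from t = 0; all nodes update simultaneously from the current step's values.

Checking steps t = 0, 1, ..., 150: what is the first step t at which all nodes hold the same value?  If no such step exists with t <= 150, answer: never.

Answer: 4
Key observation: Synchronization is absorbing here: once all nodes are equal they stay equal, and step 4 is the first all-equal step.

Derivation:
t=0: [70, 41, 96, 14, 104]  (not all equal)
t=1: [54, 51, 41, 32, 34]  (not all equal)
t=2: [60, 59, 56, 52, 53]  (not all equal)
t=3: [63, 63, 63, 62, 63]  (not all equal)
t=4: [63, 63, 63, 63, 63]  (all equal)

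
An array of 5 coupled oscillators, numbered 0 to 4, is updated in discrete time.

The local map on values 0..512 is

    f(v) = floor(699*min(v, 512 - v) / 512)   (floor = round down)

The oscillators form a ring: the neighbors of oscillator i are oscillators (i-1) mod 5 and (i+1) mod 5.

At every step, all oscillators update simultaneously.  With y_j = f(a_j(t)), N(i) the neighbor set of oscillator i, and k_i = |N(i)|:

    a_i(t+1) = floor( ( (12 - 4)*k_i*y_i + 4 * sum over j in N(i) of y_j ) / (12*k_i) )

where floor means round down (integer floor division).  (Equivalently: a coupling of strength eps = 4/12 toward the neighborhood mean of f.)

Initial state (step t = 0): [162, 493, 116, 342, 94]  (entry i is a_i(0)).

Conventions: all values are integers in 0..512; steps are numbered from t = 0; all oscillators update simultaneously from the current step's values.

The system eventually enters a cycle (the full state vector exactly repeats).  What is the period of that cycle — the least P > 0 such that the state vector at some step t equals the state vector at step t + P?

Answer: 24
Key observation: The state at step 78, [263, 263, 263, 263, 263], reappears at step 102 — and no state repeats earlier — so the cycle the system enters has period 24.

Derivation:
t=0: [162, 493, 116, 342, 94]
t=1: [172, 79, 148, 202, 160]
t=2: [210, 144, 198, 253, 230]
t=3: [275, 223, 270, 327, 314]
t=4: [311, 311, 312, 268, 275]
t=5: [282, 273, 283, 321, 316]
t=6: [308, 321, 305, 269, 273]
t=7: [283, 266, 286, 322, 318]
t=8: [307, 326, 304, 268, 271]
t=9: [283, 262, 286, 324, 321]
t=10: [308, 330, 304, 265, 268]
t=11: [282, 258, 286, 327, 324]
t=12: [309, 334, 305, 262, 265]
t=13: [281, 255, 285, 330, 327]
t=14: [310, 336, 305, 258, 261]
t=15: [280, 252, 285, 334, 331]
t=16: [309, 333, 303, 254, 257]
t=17: [283, 256, 288, 336, 335]
t=18: [306, 335, 301, 251, 252]
t=19: [284, 255, 289, 333, 333]
t=20: [306, 334, 301, 254, 255]
t=21: [285, 256, 290, 336, 336]
t=22: [304, 334, 300, 250, 251]
t=23: [286, 257, 290, 332, 332]
t=24: [304, 333, 300, 254, 255]
t=25: [287, 258, 291, 336, 336]
t=26: [302, 332, 298, 250, 251]
t=27: [288, 259, 292, 333, 332]
t=28: [301, 330, 298, 253, 254]
t=29: [291, 262, 293, 336, 336]
t=30: [297, 327, 295, 249, 250]
t=31: [294, 266, 295, 332, 332]
t=32: [294, 322, 294, 253, 253]
t=33: [298, 271, 298, 337, 337]
t=34: [289, 316, 289, 247, 247]
t=35: [303, 279, 303, 331, 331]
t=36: [284, 307, 284, 253, 253]
t=37: [311, 289, 311, 339, 339]
t=38: [272, 294, 272, 242, 242]
t=39: [322, 307, 322, 329, 329]
t=40: [260, 272, 260, 250, 250]
t=41: [340, 332, 340, 341, 341]
t=42: [235, 241, 235, 233, 233]
t=43: [321, 326, 321, 318, 318]
t=44: [259, 255, 259, 263, 263]
t=45: [344, 347, 344, 340, 340]
t=46: [229, 226, 229, 233, 233]
t=47: [312, 309, 312, 317, 317]
t=48: [272, 275, 272, 267, 267]
t=49: [327, 324, 327, 332, 332]
t=50: [251, 254, 251, 246, 246]
t=51: [341, 344, 341, 336, 336]
t=52: [233, 230, 233, 238, 238]
t=53: [318, 315, 318, 323, 323]
t=54: [263, 266, 263, 259, 259]
t=55: [339, 336, 339, 344, 344]
t=56: [235, 238, 235, 230, 230]
t=57: [319, 322, 319, 315, 315]
t=58: [263, 260, 263, 267, 267]
t=59: [339, 342, 339, 334, 334]
t=60: [236, 233, 236, 241, 241]
t=61: [322, 319, 322, 327, 327]
t=62: [258, 261, 258, 253, 253]
t=63: [345, 343, 345, 345, 345]
t=64: [227, 229, 227, 227, 227]
t=65: [309, 311, 309, 309, 309]
t=66: [276, 275, 276, 277, 277]
t=67: [321, 322, 321, 320, 320]
t=68: [260, 259, 260, 261, 261]
t=69: [343, 344, 343, 342, 342]
t=70: [230, 229, 230, 231, 231]
t=71: [313, 312, 313, 314, 314]
t=72: [271, 272, 271, 270, 270]
t=73: [328, 327, 328, 329, 329]
t=74: [250, 251, 250, 249, 249]
t=75: [340, 341, 340, 339, 339]
t=76: [234, 233, 234, 235, 235]
t=77: [319, 318, 319, 319, 319]
t=78: [263, 263, 263, 263, 263]
t=79: [339, 339, 339, 339, 339]
t=80: [236, 236, 236, 236, 236]
t=81: [322, 322, 322, 322, 322]
t=82: [259, 259, 259, 259, 259]
t=83: [345, 345, 345, 345, 345]
t=84: [227, 227, 227, 227, 227]
t=85: [309, 309, 309, 309, 309]
t=86: [277, 277, 277, 277, 277]
t=87: [320, 320, 320, 320, 320]
t=88: [262, 262, 262, 262, 262]
t=89: [341, 341, 341, 341, 341]
t=90: [233, 233, 233, 233, 233]
t=91: [318, 318, 318, 318, 318]
t=92: [264, 264, 264, 264, 264]
t=93: [338, 338, 338, 338, 338]
t=94: [237, 237, 237, 237, 237]
t=95: [323, 323, 323, 323, 323]
t=96: [258, 258, 258, 258, 258]
t=97: [346, 346, 346, 346, 346]
t=98: [226, 226, 226, 226, 226]
t=99: [308, 308, 308, 308, 308]
t=100: [278, 278, 278, 278, 278]
t=101: [319, 319, 319, 319, 319]
t=102: [263, 263, 263, 263, 263]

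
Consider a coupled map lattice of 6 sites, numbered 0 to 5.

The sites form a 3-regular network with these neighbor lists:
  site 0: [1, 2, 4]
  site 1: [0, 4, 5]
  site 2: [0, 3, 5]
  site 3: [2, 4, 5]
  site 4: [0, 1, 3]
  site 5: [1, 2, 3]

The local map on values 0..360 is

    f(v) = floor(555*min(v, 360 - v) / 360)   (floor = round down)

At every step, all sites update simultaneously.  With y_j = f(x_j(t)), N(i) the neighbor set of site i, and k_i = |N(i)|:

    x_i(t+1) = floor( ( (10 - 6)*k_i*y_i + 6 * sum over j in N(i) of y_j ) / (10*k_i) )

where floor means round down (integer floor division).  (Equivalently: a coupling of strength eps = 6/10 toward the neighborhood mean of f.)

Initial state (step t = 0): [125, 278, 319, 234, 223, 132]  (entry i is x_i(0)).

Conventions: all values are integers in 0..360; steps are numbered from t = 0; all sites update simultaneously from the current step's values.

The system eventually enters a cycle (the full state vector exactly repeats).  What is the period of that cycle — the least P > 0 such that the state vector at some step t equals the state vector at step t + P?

Answer: 10
Key observation: The state at step 55, [208, 208, 208, 208, 208, 208], reappears at step 65 — and no state repeats earlier — so the cycle the system enters has period 10.

Derivation:
t=0: [125, 278, 319, 234, 223, 132]
t=1: [156, 171, 143, 173, 186, 157]
t=2: [246, 255, 237, 252, 261, 246]
t=3: [170, 164, 178, 169, 161, 173]
t=4: [259, 256, 267, 261, 254, 263]
t=5: [155, 157, 148, 151, 158, 150]
t=6: [237, 239, 231, 233, 239, 232]
t=7: [189, 188, 195, 194, 188, 194]
t=8: [262, 262, 256, 256, 262, 256]
t=9: [152, 152, 158, 158, 152, 158]
t=10: [235, 235, 241, 241, 235, 241]
t=11: [190, 190, 184, 184, 190, 184]
t=12: [263, 263, 269, 269, 263, 269]
t=13: [147, 147, 141, 141, 147, 141]
t=14: [224, 224, 218, 218, 224, 218]
t=15: [210, 210, 216, 216, 210, 216]
t=16: [229, 229, 223, 223, 229, 223]
t=17: [203, 203, 209, 209, 203, 209]
t=18: [240, 240, 234, 234, 240, 234]
t=19: [186, 186, 192, 192, 186, 192]
t=20: [266, 266, 260, 260, 266, 260]
t=21: [146, 146, 152, 152, 146, 152]
t=22: [226, 226, 232, 232, 226, 232]
t=23: [204, 204, 198, 198, 204, 198]
t=24: [241, 241, 247, 247, 241, 247]
t=25: [181, 181, 175, 175, 181, 175]
t=26: [273, 273, 270, 270, 273, 270]
t=27: [134, 134, 137, 137, 134, 137]
t=28: [207, 207, 210, 210, 207, 210]
t=29: [234, 234, 231, 231, 234, 231]
t=30: [194, 194, 197, 197, 194, 197]
t=31: [254, 254, 251, 251, 254, 251]
t=32: [164, 164, 167, 167, 164, 167]
t=33: [253, 253, 256, 256, 253, 256]
t=34: [163, 163, 160, 160, 163, 160]
t=35: [250, 250, 247, 247, 250, 247]
t=36: [170, 170, 173, 173, 170, 173]
t=37: [262, 262, 265, 265, 262, 265]
t=38: [150, 150, 147, 147, 150, 147]
t=39: [230, 230, 227, 227, 230, 227]
t=40: [201, 201, 204, 204, 201, 204]
t=41: [244, 244, 241, 241, 244, 241]
t=42: [179, 179, 182, 182, 179, 182]
t=43: [274, 274, 274, 274, 274, 274]
t=44: [132, 132, 132, 132, 132, 132]
t=45: [203, 203, 203, 203, 203, 203]
t=46: [242, 242, 242, 242, 242, 242]
t=47: [181, 181, 181, 181, 181, 181]
t=48: [275, 275, 275, 275, 275, 275]
t=49: [131, 131, 131, 131, 131, 131]
t=50: [201, 201, 201, 201, 201, 201]
t=51: [245, 245, 245, 245, 245, 245]
t=52: [177, 177, 177, 177, 177, 177]
t=53: [272, 272, 272, 272, 272, 272]
t=54: [135, 135, 135, 135, 135, 135]
t=55: [208, 208, 208, 208, 208, 208]
t=56: [234, 234, 234, 234, 234, 234]
t=57: [194, 194, 194, 194, 194, 194]
t=58: [255, 255, 255, 255, 255, 255]
t=59: [161, 161, 161, 161, 161, 161]
t=60: [248, 248, 248, 248, 248, 248]
t=61: [172, 172, 172, 172, 172, 172]
t=62: [265, 265, 265, 265, 265, 265]
t=63: [146, 146, 146, 146, 146, 146]
t=64: [225, 225, 225, 225, 225, 225]
t=65: [208, 208, 208, 208, 208, 208]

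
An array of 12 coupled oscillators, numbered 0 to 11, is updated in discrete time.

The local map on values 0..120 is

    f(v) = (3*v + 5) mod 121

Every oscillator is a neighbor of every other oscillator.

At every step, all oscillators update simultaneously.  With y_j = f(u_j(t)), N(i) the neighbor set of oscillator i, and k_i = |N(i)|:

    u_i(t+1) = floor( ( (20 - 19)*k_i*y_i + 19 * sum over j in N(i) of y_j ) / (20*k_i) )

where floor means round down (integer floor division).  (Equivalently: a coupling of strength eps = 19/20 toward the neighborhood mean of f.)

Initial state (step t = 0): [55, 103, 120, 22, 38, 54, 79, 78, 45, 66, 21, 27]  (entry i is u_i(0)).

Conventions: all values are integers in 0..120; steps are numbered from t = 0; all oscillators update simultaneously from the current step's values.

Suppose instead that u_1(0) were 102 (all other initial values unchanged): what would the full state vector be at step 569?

Answer: [112, 112, 112, 112, 112, 112, 112, 112, 112, 112, 112, 112]
Key observation: The state at step 2, [64, 64, 64, 64, 64, 64, 64, 64, 64, 64, 64, 64], reappears at step 7: the system is in a cycle of period 5 from step 2 on.  Therefore the state at step 569 equals the state at step 2 + ((569 - 2) mod 5) = 4, which is [112, 112, 112, 112, 112, 112, 112, 112, 112, 112, 112, 112].

Derivation:
t=0: [55, 102, 120, 22, 38, 54, 79, 78, 45, 66, 21, 27]
t=1: [61, 60, 62, 60, 58, 61, 62, 58, 62, 59, 60, 59]
t=2: [64, 64, 64, 64, 64, 64, 64, 64, 64, 64, 64, 64]
t=3: [76, 76, 76, 76, 76, 76, 76, 76, 76, 76, 76, 76]
t=4: [112, 112, 112, 112, 112, 112, 112, 112, 112, 112, 112, 112]
t=5: [99, 99, 99, 99, 99, 99, 99, 99, 99, 99, 99, 99]
t=6: [60, 60, 60, 60, 60, 60, 60, 60, 60, 60, 60, 60]
t=7: [64, 64, 64, 64, 64, 64, 64, 64, 64, 64, 64, 64]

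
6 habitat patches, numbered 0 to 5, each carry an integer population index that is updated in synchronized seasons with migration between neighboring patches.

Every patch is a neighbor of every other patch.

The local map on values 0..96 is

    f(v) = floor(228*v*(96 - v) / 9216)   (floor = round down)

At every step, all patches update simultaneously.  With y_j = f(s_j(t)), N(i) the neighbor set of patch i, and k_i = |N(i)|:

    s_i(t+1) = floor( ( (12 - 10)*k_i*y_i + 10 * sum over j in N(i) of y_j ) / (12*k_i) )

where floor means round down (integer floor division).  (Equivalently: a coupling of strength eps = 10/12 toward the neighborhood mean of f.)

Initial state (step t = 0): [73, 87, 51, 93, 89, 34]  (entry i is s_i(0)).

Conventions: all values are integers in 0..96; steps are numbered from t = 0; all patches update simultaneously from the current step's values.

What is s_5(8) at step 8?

Answer: s_5(8) = 55

Derivation:
t=0: [73, 87, 51, 93, 89, 34]
t=1: [31, 31, 31, 31, 31, 31]
t=2: [49, 49, 49, 49, 49, 49]
t=3: [56, 56, 56, 56, 56, 56]
t=4: [55, 55, 55, 55, 55, 55]
t=5: [55, 55, 55, 55, 55, 55]
t=6: [55, 55, 55, 55, 55, 55]
t=7: [55, 55, 55, 55, 55, 55]
t=8: [55, 55, 55, 55, 55, 55]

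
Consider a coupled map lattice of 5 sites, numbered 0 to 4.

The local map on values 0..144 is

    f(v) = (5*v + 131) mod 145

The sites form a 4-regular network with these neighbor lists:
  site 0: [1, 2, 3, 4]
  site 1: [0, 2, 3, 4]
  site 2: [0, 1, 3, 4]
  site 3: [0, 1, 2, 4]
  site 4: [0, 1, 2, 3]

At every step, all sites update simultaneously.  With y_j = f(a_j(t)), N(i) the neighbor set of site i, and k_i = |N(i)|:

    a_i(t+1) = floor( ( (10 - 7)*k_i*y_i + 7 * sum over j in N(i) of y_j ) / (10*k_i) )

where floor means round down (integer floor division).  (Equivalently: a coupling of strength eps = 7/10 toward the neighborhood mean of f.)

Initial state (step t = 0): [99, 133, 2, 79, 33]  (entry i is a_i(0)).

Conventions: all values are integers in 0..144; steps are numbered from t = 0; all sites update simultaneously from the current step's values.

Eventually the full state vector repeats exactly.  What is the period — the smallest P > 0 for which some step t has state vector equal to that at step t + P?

Simulating step by step:
t=0: [99, 133, 2, 79, 33]
t=1: [67, 71, 79, 73, 62]
t=2: [45, 48, 53, 49, 42]
t=3: [76, 78, 81, 79, 74]
t=4: [83, 84, 86, 84, 81]
t=5: [113, 114, 115, 114, 112]
t=6: [118, 119, 119, 119, 118]
t=7: [67, 50, 50, 50, 67]
t=8: [62, 70, 70, 70, 62]
t=9: [27, 32, 32, 32, 27]
t=10: [58, 43, 43, 43, 58]
t=11: [91, 82, 82, 82, 91]
t=12: [58, 71, 71, 71, 58]
t=13: [89, 79, 79, 79, 89]
t=14: [114, 108, 108, 108, 114]
t=15: [105, 101, 101, 101, 105]
t=16: [65, 63, 63, 63, 65]
t=17: [15, 14, 14, 14, 15]
t=18: [58, 57, 57, 57, 58]
t=19: [128, 127, 127, 127, 128]
t=20: [43, 42, 42, 42, 43]
t=21: [53, 52, 52, 52, 53]
t=22: [103, 102, 102, 102, 103]
t=23: [63, 62, 62, 62, 63]
t=24: [8, 7, 7, 7, 8]
t=25: [23, 22, 22, 22, 23]
t=26: [98, 97, 97, 97, 98]
t=27: [38, 37, 37, 37, 38]
t=28: [28, 27, 27, 27, 28]
t=29: [123, 122, 122, 122, 123]
t=30: [18, 17, 17, 17, 18]
t=31: [73, 72, 72, 72, 73]
t=32: [58, 57, 57, 57, 58]

Answer: 14
Key observation: The state at step 18, [58, 57, 57, 57, 58], reappears at step 32 — and no state repeats earlier — so the cycle the system enters has period 14.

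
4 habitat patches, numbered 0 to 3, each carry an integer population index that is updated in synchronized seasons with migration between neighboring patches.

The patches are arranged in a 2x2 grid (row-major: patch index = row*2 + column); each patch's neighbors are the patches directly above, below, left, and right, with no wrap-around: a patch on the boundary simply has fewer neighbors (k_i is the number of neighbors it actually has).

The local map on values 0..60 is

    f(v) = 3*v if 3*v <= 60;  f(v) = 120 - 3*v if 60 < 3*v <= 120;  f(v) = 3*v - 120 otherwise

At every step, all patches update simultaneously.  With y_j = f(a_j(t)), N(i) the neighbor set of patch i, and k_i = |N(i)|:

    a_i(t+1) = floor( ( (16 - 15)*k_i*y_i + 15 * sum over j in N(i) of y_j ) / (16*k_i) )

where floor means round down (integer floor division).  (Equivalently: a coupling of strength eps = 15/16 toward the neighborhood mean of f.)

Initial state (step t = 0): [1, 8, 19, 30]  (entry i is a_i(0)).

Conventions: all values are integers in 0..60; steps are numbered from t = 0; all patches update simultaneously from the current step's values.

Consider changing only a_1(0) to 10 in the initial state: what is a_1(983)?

Simulating step by step:
t=0: [1, 10, 19, 30]
t=1: [40, 17, 19, 42]
t=2: [50, 6, 6, 51]
t=3: [18, 30, 30, 18]
t=4: [31, 52, 52, 31]
t=5: [35, 27, 27, 35]
t=6: [37, 16, 16, 37]
t=7: [45, 11, 11, 45]
t=8: [31, 16, 16, 31]
t=9: [46, 28, 28, 46]
t=10: [34, 19, 19, 34]
t=11: [54, 20, 20, 54]
t=12: [58, 43, 43, 58]
t=13: [11, 51, 51, 11]
t=14: [33, 33, 33, 33]
t=15: [21, 21, 21, 21]
t=16: [57, 57, 57, 57]
t=17: [51, 51, 51, 51]
t=18: [33, 33, 33, 33]

Answer: a_1(983) = 21
Key observation: The state at step 14, [33, 33, 33, 33], reappears at step 18: the system is in a cycle of period 4 from step 14 on.  Therefore the state at step 983 equals the state at step 14 + ((983 - 14) mod 4) = 15, which is [21, 21, 21, 21].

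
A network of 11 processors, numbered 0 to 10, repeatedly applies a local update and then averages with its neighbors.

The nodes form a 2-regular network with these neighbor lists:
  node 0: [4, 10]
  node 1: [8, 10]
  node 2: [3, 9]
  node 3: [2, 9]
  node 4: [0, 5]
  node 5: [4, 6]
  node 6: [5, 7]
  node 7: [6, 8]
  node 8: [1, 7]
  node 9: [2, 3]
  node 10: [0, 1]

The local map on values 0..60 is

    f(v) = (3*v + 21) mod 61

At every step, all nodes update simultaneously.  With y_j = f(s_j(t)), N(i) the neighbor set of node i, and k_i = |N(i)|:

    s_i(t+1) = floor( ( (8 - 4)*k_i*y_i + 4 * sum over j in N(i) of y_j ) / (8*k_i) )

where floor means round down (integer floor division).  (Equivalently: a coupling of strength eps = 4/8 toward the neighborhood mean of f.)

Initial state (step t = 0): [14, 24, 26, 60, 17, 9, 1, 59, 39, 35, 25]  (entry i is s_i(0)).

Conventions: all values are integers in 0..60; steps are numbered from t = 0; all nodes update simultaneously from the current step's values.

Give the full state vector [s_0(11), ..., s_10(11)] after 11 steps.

Answer: [25, 44, 45, 38, 29, 27, 23, 29, 40, 38, 34]

Derivation:
t=0: [14, 24, 26, 60, 17, 9, 1, 59, 39, 35, 25]
t=1: [12, 28, 24, 19, 18, 32, 27, 17, 19, 16, 26]
t=2: [41, 35, 22, 18, 35, 41, 37, 20, 22, 16, 44]
t=3: [19, 16, 18, 15, 13, 14, 15, 19, 19, 14, 22]
t=4: [30, 14, 8, 6, 34, 17, 7, 14, 14, 5, 19]
t=5: [29, 5, 41, 39, 15, 16, 24, 12, 2, 39, 21]
t=6: [30, 30, 19, 17, 16, 13, 32, 43, 36, 17, 32]
t=7: [41, 40, 14, 12, 31, 46, 50, 29, 23, 12, 53]
t=8: [38, 31, 29, 43, 41, 44, 45, 43, 31, 43, 39]
t=9: [16, 43, 37, 32, 22, 29, 31, 35, 46, 32, 24]
t=10: [18, 31, 33, 44, 26, 43, 39, 24, 26, 44, 25]
t=11: [25, 44, 45, 38, 29, 27, 23, 29, 40, 38, 34]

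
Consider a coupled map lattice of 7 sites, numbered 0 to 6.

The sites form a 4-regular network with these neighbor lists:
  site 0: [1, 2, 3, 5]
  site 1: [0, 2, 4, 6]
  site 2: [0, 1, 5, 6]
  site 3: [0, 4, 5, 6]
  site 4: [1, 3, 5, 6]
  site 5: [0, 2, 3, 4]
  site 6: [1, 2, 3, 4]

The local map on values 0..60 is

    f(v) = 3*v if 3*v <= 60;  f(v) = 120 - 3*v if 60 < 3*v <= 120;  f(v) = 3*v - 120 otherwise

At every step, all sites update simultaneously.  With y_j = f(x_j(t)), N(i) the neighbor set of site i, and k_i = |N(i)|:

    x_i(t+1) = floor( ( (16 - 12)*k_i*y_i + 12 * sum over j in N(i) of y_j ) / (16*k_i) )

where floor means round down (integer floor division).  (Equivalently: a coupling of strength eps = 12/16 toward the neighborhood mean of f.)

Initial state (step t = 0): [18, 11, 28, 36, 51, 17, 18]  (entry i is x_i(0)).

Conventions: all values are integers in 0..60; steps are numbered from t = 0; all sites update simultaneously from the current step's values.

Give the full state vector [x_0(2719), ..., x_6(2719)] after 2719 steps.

Answer: [30, 30, 30, 30, 30, 30, 30]
Key observation: The state at step 19, [30, 30, 30, 30, 30, 30, 30], reappears at step 20: the system is in a cycle of period 1 from step 19 on.  Therefore the state at step 2719 equals the state at step 19 + ((2719 - 19) mod 1) = 19, which is [30, 30, 30, 30, 30, 30, 30].

Derivation:
t=0: [18, 11, 28, 36, 51, 17, 18]
t=1: [38, 41, 45, 39, 36, 38, 34]
t=2: [6, 10, 9, 8, 8, 8, 10]
t=3: [24, 26, 25, 24, 26, 23, 27]
t=4: [46, 43, 45, 45, 44, 47, 42]
t=5: [15, 11, 13, 14, 12, 16, 11]
t=6: [41, 36, 39, 40, 38, 42, 36]
t=7: [4, 7, 6, 5, 7, 3, 6]
t=8: [14, 18, 15, 15, 17, 14, 18]
t=9: [45, 49, 47, 46, 49, 44, 50]
t=10: [18, 24, 21, 20, 23, 18, 24]
t=11: [54, 51, 52, 53, 52, 55, 52]
t=12: [39, 36, 38, 39, 37, 39, 36]
t=13: [5, 8, 7, 5, 7, 4, 8]
t=14: [17, 21, 19, 17, 19, 16, 21]
t=15: [52, 55, 54, 52, 54, 52, 55]
t=16: [38, 42, 40, 38, 40, 38, 42]
t=17: [4, 3, 4, 4, 4, 3, 3]
t=18: [10, 10, 10, 10, 10, 11, 10]
t=19: [30, 30, 30, 30, 30, 30, 30]
t=20: [30, 30, 30, 30, 30, 30, 30]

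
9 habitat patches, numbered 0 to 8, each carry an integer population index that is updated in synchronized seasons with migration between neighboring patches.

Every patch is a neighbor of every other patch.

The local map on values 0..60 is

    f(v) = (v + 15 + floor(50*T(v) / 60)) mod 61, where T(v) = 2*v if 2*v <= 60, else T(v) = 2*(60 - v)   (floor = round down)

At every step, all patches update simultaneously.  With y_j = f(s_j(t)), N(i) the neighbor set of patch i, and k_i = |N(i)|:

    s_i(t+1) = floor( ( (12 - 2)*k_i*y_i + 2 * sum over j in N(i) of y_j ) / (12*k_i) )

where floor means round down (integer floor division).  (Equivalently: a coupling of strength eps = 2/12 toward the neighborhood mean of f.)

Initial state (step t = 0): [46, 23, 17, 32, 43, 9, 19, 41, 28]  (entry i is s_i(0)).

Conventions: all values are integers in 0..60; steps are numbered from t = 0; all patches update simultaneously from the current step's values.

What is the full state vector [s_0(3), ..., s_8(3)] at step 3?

Simulating step by step:
t=0: [46, 23, 17, 32, 43, 9, 19, 41, 28]
t=1: [23, 17, 54, 31, 25, 36, 8, 26, 28]
t=2: [17, 54, 20, 32, 21, 29, 34, 24, 28]
t=3: [53, 19, 10, 30, 13, 30, 30, 19, 27]

Answer: [53, 19, 10, 30, 13, 30, 30, 19, 27]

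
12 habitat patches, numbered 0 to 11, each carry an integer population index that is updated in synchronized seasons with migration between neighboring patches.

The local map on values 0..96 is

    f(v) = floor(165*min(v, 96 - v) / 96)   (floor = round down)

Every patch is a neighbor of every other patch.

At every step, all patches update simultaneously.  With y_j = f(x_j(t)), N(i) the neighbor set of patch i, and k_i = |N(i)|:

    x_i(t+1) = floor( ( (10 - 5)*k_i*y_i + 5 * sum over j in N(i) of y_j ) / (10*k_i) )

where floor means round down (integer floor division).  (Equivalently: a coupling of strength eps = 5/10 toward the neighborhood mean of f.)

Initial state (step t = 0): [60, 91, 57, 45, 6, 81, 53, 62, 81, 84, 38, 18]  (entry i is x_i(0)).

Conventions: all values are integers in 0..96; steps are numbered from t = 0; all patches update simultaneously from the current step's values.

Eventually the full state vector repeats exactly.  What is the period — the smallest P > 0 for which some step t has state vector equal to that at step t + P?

Answer: 2
Key observation: The state at step 21, [61, 61, 61, 61, 61, 61, 61, 61, 61, 61, 61, 61], reappears at step 23 — and no state repeats earlier — so the cycle the system enters has period 2.

Derivation:
t=0: [60, 91, 57, 45, 6, 81, 53, 62, 81, 84, 38, 18]
t=1: [51, 27, 54, 58, 28, 34, 56, 49, 34, 32, 53, 37]
t=2: [69, 55, 67, 64, 56, 61, 65, 71, 61, 59, 67, 63]
t=3: [51, 62, 52, 55, 61, 57, 54, 49, 57, 59, 52, 55]
t=4: [72, 64, 72, 69, 65, 68, 70, 74, 68, 66, 72, 69]
t=5: [43, 50, 43, 45, 49, 46, 45, 41, 46, 48, 43, 45]
t=6: [74, 77, 74, 76, 78, 77, 76, 73, 77, 79, 74, 76]
t=7: [35, 33, 35, 33, 32, 33, 33, 36, 33, 31, 35, 33]
t=8: [58, 56, 58, 56, 56, 56, 56, 58, 56, 55, 58, 56]
t=9: [66, 67, 66, 67, 67, 67, 67, 66, 67, 68, 66, 67]
t=10: [50, 49, 50, 49, 49, 49, 49, 50, 49, 48, 50, 49]
t=11: [79, 79, 79, 79, 79, 79, 79, 79, 79, 80, 79, 79]
t=12: [28, 28, 28, 28, 28, 28, 28, 28, 28, 28, 28, 28]
t=13: [48, 48, 48, 48, 48, 48, 48, 48, 48, 48, 48, 48]
t=14: [82, 82, 82, 82, 82, 82, 82, 82, 82, 82, 82, 82]
t=15: [24, 24, 24, 24, 24, 24, 24, 24, 24, 24, 24, 24]
t=16: [41, 41, 41, 41, 41, 41, 41, 41, 41, 41, 41, 41]
t=17: [70, 70, 70, 70, 70, 70, 70, 70, 70, 70, 70, 70]
t=18: [44, 44, 44, 44, 44, 44, 44, 44, 44, 44, 44, 44]
t=19: [75, 75, 75, 75, 75, 75, 75, 75, 75, 75, 75, 75]
t=20: [36, 36, 36, 36, 36, 36, 36, 36, 36, 36, 36, 36]
t=21: [61, 61, 61, 61, 61, 61, 61, 61, 61, 61, 61, 61]
t=22: [60, 60, 60, 60, 60, 60, 60, 60, 60, 60, 60, 60]
t=23: [61, 61, 61, 61, 61, 61, 61, 61, 61, 61, 61, 61]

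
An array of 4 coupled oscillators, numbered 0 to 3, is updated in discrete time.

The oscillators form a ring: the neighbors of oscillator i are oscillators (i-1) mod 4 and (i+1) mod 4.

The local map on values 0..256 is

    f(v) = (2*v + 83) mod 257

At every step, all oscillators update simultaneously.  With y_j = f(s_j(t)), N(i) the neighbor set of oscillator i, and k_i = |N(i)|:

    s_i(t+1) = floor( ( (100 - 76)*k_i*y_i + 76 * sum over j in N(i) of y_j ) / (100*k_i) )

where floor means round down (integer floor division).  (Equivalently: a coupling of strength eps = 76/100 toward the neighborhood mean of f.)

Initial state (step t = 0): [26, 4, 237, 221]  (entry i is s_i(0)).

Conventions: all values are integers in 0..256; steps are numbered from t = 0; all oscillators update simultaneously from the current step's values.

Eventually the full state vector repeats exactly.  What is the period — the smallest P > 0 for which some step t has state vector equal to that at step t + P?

Answer: 16
Key observation: The state at step 91, [206, 206, 206, 206], reappears at step 107 — and no state repeats earlier — so the cycle the system enters has period 16.

Derivation:
t=0: [26, 4, 237, 221]
t=1: [71, 89, 49, 70]
t=2: [140, 155, 129, 207]
t=3: [168, 104, 163, 129]
t=4: [83, 127, 81, 139]
t=5: [129, 206, 128, 212]
t=6: [205, 120, 205, 123]
t=7: [109, 195, 109, 196]
t=8: [175, 85, 175, 85]
t=9: [234, 194, 234, 194]
t=10: [171, 79, 171, 79]
t=11: [223, 185, 223, 185]
t=12: [152, 58, 152, 58]
t=13: [182, 146, 182, 146]
t=14: [135, 172, 135, 172]
t=15: [152, 113, 152, 113]
t=16: [70, 111, 70, 111]
t=17: [90, 181, 90, 181]
t=18: [144, 49, 144, 49]
t=19: [164, 130, 164, 130]
t=20: [102, 137, 102, 137]
t=21: [83, 46, 83, 46]
t=22: [192, 231, 192, 231]
t=23: [73, 167, 73, 167]
t=24: [176, 212, 176, 212]
t=25: [232, 195, 232, 195]
t=26: [172, 76, 172, 76]
t=27: [219, 185, 219, 185]
t=28: [150, 52, 150, 52]
t=29: [172, 140, 172, 140]
t=30: [121, 154, 121, 154]
t=31: [118, 83, 118, 83]
t=32: [204, 106, 204, 106]
t=33: [85, 186, 85, 186]
t=34: [211, 239, 211, 239]
t=35: [95, 199, 95, 199]
t=36: [174, 65, 174, 65]
t=37: [203, 183, 203, 183]
t=38: [201, 222, 201, 222]
t=39: [64, 176, 64, 176]
t=40: [185, 203, 185, 203]
t=41: [223, 204, 223, 204]
t=42: [181, 67, 181, 67]
t=43: [210, 194, 210, 194]
t=44: [221, 238, 221, 238]
t=45: [36, 19, 36, 19]
t=46: [129, 146, 129, 146]
t=47: [109, 92, 109, 92]
t=48: [18, 35, 18, 35]
t=49: [144, 127, 144, 127]
t=50: [88, 105, 88, 105]
t=51: [27, 10, 27, 10]
t=52: [111, 128, 111, 128]
t=53: [73, 56, 73, 56]
t=54: [203, 220, 203, 220]
t=55: [62, 178, 62, 178]
t=56: [188, 201, 188, 201]
t=57: [221, 208, 221, 208]
t=58: [186, 66, 186, 66]
t=59: [210, 202, 210, 202]
t=60: [233, 242, 233, 242]
t=61: [48, 39, 48, 39]
t=62: [165, 174, 165, 174]
t=63: [169, 160, 169, 160]
t=64: [150, 159, 150, 159]
t=65: [139, 130, 139, 130]
t=66: [90, 99, 90, 99]
t=67: [19, 10, 19, 10]
t=68: [107, 116, 107, 116]
t=69: [53, 44, 53, 44]
t=70: [175, 184, 175, 184]
t=71: [189, 180, 189, 180]
t=72: [190, 199, 190, 199]
t=73: [219, 210, 219, 210]
t=74: [188, 64, 188, 64]
t=75: [208, 204, 208, 204]
t=76: [235, 240, 235, 240]
t=77: [46, 41, 46, 41]
t=78: [167, 172, 167, 172]
t=79: [167, 162, 167, 162]
t=80: [152, 157, 152, 157]
t=81: [137, 132, 137, 132]
t=82: [92, 97, 92, 97]
t=83: [17, 12, 17, 12]
t=84: [109, 114, 109, 114]
t=85: [51, 46, 51, 46]
t=86: [177, 182, 177, 182]
t=87: [187, 182, 187, 182]
t=88: [192, 197, 192, 197]
t=89: [217, 212, 217, 212]
t=90: [190, 62, 190, 62]
t=91: [206, 206, 206, 206]
t=92: [238, 238, 238, 238]
t=93: [45, 45, 45, 45]
t=94: [173, 173, 173, 173]
t=95: [172, 172, 172, 172]
t=96: [170, 170, 170, 170]
t=97: [166, 166, 166, 166]
t=98: [158, 158, 158, 158]
t=99: [142, 142, 142, 142]
t=100: [110, 110, 110, 110]
t=101: [46, 46, 46, 46]
t=102: [175, 175, 175, 175]
t=103: [176, 176, 176, 176]
t=104: [178, 178, 178, 178]
t=105: [182, 182, 182, 182]
t=106: [190, 190, 190, 190]
t=107: [206, 206, 206, 206]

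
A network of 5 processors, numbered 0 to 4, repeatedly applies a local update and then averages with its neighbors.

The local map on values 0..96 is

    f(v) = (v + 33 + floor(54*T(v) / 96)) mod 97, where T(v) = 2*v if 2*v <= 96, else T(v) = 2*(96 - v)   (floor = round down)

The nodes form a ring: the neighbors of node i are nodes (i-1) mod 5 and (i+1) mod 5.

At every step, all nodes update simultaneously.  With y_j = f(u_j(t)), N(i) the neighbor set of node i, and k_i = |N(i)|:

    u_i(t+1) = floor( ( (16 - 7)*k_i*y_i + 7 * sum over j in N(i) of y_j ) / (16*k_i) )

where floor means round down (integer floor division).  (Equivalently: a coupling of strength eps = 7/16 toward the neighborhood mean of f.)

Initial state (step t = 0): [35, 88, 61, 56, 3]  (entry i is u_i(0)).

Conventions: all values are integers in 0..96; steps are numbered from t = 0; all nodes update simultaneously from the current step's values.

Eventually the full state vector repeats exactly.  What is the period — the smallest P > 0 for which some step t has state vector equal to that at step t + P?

Simulating step by step:
t=0: [35, 88, 61, 56, 3]
t=1: [21, 28, 35, 37, 32]
t=2: [64, 70, 28, 10, 22]
t=3: [45, 47, 71, 67, 64]
t=4: [32, 34, 35, 35, 34]
t=5: [5, 7, 9, 9, 7]
t=6: [44, 47, 50, 50, 47]
t=7: [31, 34, 36, 36, 34]
t=8: [4, 7, 11, 11, 7]
t=9: [43, 47, 54, 54, 47]
t=10: [30, 33, 36, 36, 33]
t=11: [56, 27, 10, 10, 27]
t=12: [60, 70, 61, 61, 70]
t=13: [35, 35, 35, 35, 35]
t=14: [10, 10, 10, 10, 10]
t=15: [54, 54, 54, 54, 54]
t=16: [37, 37, 37, 37, 37]
t=17: [14, 14, 14, 14, 14]
t=18: [62, 62, 62, 62, 62]
t=19: [36, 36, 36, 36, 36]
t=20: [12, 12, 12, 12, 12]
t=21: [58, 58, 58, 58, 58]
t=22: [36, 36, 36, 36, 36]

Answer: 3
Key observation: The state at step 19, [36, 36, 36, 36, 36], reappears at step 22 — and no state repeats earlier — so the cycle the system enters has period 3.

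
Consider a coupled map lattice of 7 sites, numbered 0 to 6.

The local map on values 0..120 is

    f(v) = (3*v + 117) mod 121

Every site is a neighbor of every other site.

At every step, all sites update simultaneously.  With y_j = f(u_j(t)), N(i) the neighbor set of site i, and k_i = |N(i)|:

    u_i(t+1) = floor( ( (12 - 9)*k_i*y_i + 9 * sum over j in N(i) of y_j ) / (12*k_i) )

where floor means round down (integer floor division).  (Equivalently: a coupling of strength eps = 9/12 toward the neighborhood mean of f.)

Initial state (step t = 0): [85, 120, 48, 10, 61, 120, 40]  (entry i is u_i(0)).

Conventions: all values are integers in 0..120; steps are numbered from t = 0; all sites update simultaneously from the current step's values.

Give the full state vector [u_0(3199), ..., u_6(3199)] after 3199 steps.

Simulating step by step:
t=0: [85, 120, 48, 10, 61, 120, 40]
t=1: [58, 71, 59, 60, 64, 71, 71]
t=2: [67, 71, 67, 67, 69, 71, 71]
t=3: [81, 82, 81, 81, 82, 82, 82]
t=4: [59, 44, 59, 59, 44, 44, 44]
t=5: [29, 23, 29, 29, 23, 23, 23]
t=6: [74, 71, 74, 74, 71, 71, 71]
t=7: [92, 91, 92, 92, 91, 91, 91]
t=8: [28, 28, 28, 28, 28, 28, 28]
t=9: [80, 80, 80, 80, 80, 80, 80]
t=10: [115, 115, 115, 115, 115, 115, 115]
t=11: [99, 99, 99, 99, 99, 99, 99]
t=12: [51, 51, 51, 51, 51, 51, 51]
t=13: [28, 28, 28, 28, 28, 28, 28]

Answer: [80, 80, 80, 80, 80, 80, 80]
Key observation: The state at step 8, [28, 28, 28, 28, 28, 28, 28], reappears at step 13: the system is in a cycle of period 5 from step 8 on.  Therefore the state at step 3199 equals the state at step 8 + ((3199 - 8) mod 5) = 9, which is [80, 80, 80, 80, 80, 80, 80].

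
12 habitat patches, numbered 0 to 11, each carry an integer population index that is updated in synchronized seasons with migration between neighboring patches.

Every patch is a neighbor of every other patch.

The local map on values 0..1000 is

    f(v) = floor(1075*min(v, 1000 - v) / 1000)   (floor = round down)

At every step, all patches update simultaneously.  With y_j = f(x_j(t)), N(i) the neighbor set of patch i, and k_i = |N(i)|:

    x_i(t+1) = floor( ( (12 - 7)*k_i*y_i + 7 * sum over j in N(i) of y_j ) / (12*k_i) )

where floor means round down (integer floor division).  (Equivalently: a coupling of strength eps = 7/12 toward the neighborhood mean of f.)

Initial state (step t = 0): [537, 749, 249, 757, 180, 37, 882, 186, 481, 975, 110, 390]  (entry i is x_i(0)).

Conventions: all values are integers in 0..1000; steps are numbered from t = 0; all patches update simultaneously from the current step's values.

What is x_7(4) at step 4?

Answer: x_7(4) = 299

Derivation:
t=0: [537, 749, 249, 757, 180, 37, 882, 186, 481, 975, 110, 390]
t=1: [336, 253, 252, 250, 225, 169, 201, 227, 343, 164, 198, 307]
t=2: [297, 264, 264, 263, 254, 232, 244, 255, 300, 230, 243, 286]
t=3: [294, 281, 281, 280, 277, 268, 273, 277, 295, 268, 273, 289]
t=4: [306, 300, 300, 300, 299, 295, 297, 299, 306, 295, 297, 303]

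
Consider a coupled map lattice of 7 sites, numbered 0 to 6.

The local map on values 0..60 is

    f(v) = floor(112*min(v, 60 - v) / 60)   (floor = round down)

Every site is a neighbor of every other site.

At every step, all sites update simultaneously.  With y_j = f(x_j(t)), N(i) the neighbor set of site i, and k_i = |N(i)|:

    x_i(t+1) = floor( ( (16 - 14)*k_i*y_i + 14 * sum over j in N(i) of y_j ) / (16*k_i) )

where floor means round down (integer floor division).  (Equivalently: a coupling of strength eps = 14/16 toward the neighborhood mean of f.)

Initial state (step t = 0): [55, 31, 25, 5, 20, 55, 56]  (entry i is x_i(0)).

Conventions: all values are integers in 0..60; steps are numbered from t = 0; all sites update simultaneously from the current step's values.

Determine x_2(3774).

Simulating step by step:
t=0: [55, 31, 25, 5, 20, 55, 56]
t=1: [24, 23, 23, 24, 24, 24, 24]
t=2: [43, 43, 43, 43, 43, 43, 43]
t=3: [31, 31, 31, 31, 31, 31, 31]
t=4: [54, 54, 54, 54, 54, 54, 54]
t=5: [11, 11, 11, 11, 11, 11, 11]
t=6: [20, 20, 20, 20, 20, 20, 20]
t=7: [37, 37, 37, 37, 37, 37, 37]
t=8: [42, 42, 42, 42, 42, 42, 42]
t=9: [33, 33, 33, 33, 33, 33, 33]
t=10: [50, 50, 50, 50, 50, 50, 50]
t=11: [18, 18, 18, 18, 18, 18, 18]
t=12: [33, 33, 33, 33, 33, 33, 33]

Answer: x_2(3774) = 33
Key observation: The state at step 9, [33, 33, 33, 33, 33, 33, 33], reappears at step 12: the system is in a cycle of period 3 from step 9 on.  Therefore the state at step 3774 equals the state at step 9 + ((3774 - 9) mod 3) = 9, which is [33, 33, 33, 33, 33, 33, 33].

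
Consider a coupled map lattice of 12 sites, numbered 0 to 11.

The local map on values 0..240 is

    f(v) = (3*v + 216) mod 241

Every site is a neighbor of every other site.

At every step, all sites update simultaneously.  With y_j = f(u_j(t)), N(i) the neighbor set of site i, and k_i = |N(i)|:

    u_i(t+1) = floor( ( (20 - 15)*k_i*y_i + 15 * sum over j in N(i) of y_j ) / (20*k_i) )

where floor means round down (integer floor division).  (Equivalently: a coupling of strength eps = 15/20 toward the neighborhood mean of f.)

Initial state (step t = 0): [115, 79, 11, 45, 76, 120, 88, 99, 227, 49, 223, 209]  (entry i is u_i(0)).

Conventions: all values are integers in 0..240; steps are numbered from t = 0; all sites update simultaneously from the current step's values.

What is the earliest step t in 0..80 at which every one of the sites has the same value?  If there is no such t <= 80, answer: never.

Simulating step by step:
t=0: [115, 79, 11, 45, 76, 120, 88, 99, 227, 49, 223, 209]  (not all equal)
t=1: [120, 144, 107, 125, 142, 123, 149, 111, 137, 128, 135, 127]  (not all equal)
t=2: [116, 129, 109, 118, 128, 117, 131, 111, 125, 120, 124, 119]  (not all equal)
t=3: [93, 100, 89, 94, 99, 93, 101, 90, 98, 95, 97, 94]  (not all equal)
t=4: [18, 22, 16, 19, 21, 18, 22, 16, 21, 19, 20, 19]  (not all equal)
t=5: [32, 34, 30, 32, 33, 32, 34, 30, 33, 32, 33, 32]  (not all equal)
t=6: [71, 72, 70, 71, 72, 71, 72, 70, 72, 71, 72, 71]  (not all equal)
t=7: [188, 189, 188, 188, 189, 188, 189, 188, 189, 188, 189, 188]  (not all equal)
t=8: [58, 58, 58, 58, 58, 58, 58, 58, 58, 58, 58, 58]  (all equal)

Answer: 8
Key observation: Synchronization is absorbing here: once all sites are equal they stay equal, and step 8 is the first all-equal step.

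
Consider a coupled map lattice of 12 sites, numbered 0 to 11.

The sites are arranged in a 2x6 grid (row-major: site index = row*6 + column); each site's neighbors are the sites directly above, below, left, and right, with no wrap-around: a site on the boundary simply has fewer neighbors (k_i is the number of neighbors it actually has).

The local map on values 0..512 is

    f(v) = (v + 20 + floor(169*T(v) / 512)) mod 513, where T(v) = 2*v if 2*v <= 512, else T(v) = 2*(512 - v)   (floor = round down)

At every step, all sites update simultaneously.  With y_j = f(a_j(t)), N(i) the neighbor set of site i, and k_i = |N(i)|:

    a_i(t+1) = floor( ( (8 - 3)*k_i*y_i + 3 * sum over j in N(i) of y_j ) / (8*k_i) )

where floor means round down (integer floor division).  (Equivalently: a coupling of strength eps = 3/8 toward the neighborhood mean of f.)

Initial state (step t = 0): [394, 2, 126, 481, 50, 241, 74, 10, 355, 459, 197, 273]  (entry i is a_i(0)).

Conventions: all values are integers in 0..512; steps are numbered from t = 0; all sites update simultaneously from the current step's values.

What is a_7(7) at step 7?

Simulating step by step:
t=0: [394, 2, 126, 481, 50, 241, 74, 10, 355, 459, 197, 273]
t=1: [337, 108, 206, 46, 161, 366, 187, 102, 331, 104, 286, 425]
t=2: [394, 252, 321, 165, 308, 449, 330, 243, 386, 247, 407, 489]
t=3: [477, 446, 444, 353, 451, 407, 465, 439, 470, 428, 422, 195]
t=4: [100, 445, 441, 488, 503, 470, 98, 381, 192, 437, 482, 401]
t=5: [245, 465, 424, 134, 12, 97, 239, 433, 398, 360, 131, 311]
t=6: [344, 181, 406, 278, 106, 207, 434, 429, 494, 421, 270, 367]
t=7: [450, 384, 407, 431, 279, 353, 498, 419, 194, 427, 427, 453]

Answer: a_7(7) = 419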